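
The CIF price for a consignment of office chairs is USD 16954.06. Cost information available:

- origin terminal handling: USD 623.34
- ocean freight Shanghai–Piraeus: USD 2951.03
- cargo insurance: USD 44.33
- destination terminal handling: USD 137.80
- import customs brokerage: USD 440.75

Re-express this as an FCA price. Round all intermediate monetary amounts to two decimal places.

Not relevant to the conversion: brokerage, destination terminal — on the buyer under both terms; not part of either seller's price.
From CIF to FCA, the seller no longer bears: origin terminal, freight, insurance.
FCA price = 16954.06 − 623.34 − 2951.03 − 44.33 = 13335.36

FCA price: USD 13335.36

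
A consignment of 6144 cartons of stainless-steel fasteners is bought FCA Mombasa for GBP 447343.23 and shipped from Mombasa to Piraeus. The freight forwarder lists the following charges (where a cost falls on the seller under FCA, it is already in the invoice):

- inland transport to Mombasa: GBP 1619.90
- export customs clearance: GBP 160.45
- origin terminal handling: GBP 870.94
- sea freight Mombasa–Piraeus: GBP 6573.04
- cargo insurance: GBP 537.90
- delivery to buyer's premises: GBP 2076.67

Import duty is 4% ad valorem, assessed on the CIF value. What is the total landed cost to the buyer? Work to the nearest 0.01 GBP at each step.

FCA: the seller delivers export-cleared goods to the carrier; the buyer bears costs from that point.
Already in the invoice (seller's account under FCA): inland to port, export clearance — exclude.
CIF value = FCA price + origin terminal + freight + insurance = 447343.23 + 870.94 + 6573.04 + 537.90 = 455325.11
Import duty = 455325.11 × 4% = 18213.00
Buyer bears: origin terminal 870.94 + freight 6573.04 + insurance 537.90 + delivery 2076.67 + duty 18213.00 = 28271.55
Landed cost = invoice 447343.23 + 28271.55 = 475614.78

Total landed cost: GBP 475614.78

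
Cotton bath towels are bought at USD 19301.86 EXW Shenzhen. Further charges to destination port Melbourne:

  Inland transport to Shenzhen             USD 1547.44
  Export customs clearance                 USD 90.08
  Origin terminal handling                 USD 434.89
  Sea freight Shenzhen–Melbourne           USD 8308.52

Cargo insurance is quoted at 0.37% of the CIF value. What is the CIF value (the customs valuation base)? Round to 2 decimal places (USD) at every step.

CIF value: USD 29793.02

Let C be the CIF value. C = EXW price + pre-shipment costs + freight + 0.37% × C
C − 0.37% × C = 19301.86 + 1547.44 + 90.08 + 434.89 + 8308.52
0.9963 × C = 29682.79
C = 29682.79 / 0.9963 = 29793.02
Insurance premium = 0.37% × 29793.02 = 110.23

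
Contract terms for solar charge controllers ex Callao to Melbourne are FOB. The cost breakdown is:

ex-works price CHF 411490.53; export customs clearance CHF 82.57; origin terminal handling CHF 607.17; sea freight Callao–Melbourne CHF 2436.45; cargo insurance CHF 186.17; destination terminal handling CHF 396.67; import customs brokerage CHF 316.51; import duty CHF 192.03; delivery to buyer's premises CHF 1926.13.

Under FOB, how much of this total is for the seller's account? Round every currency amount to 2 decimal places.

Seller's account: CHF 412180.27

FOB: the seller bears costs until goods are on board at the origin port; the buyer bears freight, insurance and all costs thereafter.
Seller's account: goods 411490.53 + export clearance 82.57 + origin terminal 607.17 = 412180.27
Buyer's account: freight 2436.45 + insurance 186.17 + destination terminal 396.67 + brokerage 316.51 + duty 192.03 + delivery 1926.13 = 5453.96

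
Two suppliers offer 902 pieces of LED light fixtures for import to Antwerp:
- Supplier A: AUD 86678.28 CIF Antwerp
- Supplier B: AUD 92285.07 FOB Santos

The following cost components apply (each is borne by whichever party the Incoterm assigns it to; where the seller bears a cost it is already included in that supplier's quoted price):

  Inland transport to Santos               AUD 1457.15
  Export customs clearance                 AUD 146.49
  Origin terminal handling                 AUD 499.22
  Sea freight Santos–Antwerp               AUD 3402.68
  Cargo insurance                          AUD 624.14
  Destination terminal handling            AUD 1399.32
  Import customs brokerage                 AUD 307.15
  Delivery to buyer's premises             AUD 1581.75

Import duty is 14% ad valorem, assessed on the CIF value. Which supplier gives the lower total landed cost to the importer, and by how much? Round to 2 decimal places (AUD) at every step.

Supplier A is cheaper by AUD 10982.31

Supplier A (CIF):
The CIF price already equals the CIF value: 86678.28
Import duty = 86678.28 × 14% = 12134.96
Buyer bears (A): 1399.32 + 307.15 + 1581.75 = 3288.22
Landed cost (A) = invoice 86678.28 + 3288.22 + duty 12134.96 = 102101.46
Supplier B (FOB):
CIF value = FOB price + freight + insurance = 92285.07 + 3402.68 + 624.14 = 96311.89
Import duty = 96311.89 × 14% = 13483.66
Buyer bears (B): 3402.68 + 624.14 + 1399.32 + 307.15 + 1581.75 = 7315.04
Landed cost (B) = invoice 92285.07 + 7315.04 + duty 13483.66 = 113083.77
Difference = |102101.46 − 113083.77| = 10982.31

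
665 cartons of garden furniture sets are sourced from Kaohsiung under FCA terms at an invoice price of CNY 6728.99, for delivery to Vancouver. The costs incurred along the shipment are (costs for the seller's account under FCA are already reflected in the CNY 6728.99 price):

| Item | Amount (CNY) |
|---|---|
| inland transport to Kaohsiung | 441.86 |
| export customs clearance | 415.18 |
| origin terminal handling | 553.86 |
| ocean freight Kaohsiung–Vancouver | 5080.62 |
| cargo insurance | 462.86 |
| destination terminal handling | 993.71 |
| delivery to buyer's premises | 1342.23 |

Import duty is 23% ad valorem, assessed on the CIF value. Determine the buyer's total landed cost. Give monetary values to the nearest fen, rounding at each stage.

Total landed cost: CNY 18112.33

FCA: the seller delivers export-cleared goods to the carrier; the buyer bears costs from that point.
Already in the invoice (seller's account under FCA): inland to port, export clearance — exclude.
CIF value = FCA price + origin terminal + freight + insurance = 6728.99 + 553.86 + 5080.62 + 462.86 = 12826.33
Import duty = 12826.33 × 23% = 2950.06
Buyer bears: origin terminal 553.86 + freight 5080.62 + insurance 462.86 + destination terminal 993.71 + delivery 1342.23 + duty 2950.06 = 11383.34
Landed cost = invoice 6728.99 + 11383.34 = 18112.33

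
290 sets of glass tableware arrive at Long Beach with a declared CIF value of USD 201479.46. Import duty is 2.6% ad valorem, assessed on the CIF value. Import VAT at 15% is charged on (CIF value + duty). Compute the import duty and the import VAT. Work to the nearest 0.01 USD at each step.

Import duty = 201479.46 × 2.6% = 5238.47
VAT base = CIF + duty = 201479.46 + 5238.47 = 206717.93
Import VAT = 206717.93 × 15% = 31007.69

Import duty: USD 5238.47; import VAT: USD 31007.69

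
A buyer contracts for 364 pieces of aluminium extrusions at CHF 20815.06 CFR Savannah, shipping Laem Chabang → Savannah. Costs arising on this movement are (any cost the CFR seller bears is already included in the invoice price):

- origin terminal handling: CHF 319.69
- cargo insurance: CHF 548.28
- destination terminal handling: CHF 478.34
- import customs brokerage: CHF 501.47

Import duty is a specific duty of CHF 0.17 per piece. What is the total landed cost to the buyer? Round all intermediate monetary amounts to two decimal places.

Total landed cost: CHF 22405.03

CFR: the seller pays costs through ocean freight to the destination port, but not insurance.
Already in the invoice (seller's account under CFR): origin terminal — exclude.
CIF value = CFR price + insurance = 20815.06 + 548.28 = 21363.34
Import duty = 364 × 0.17 = 61.88
Buyer bears: insurance 548.28 + destination terminal 478.34 + brokerage 501.47 + duty 61.88 = 1589.97
Landed cost = invoice 20815.06 + 1589.97 = 22405.03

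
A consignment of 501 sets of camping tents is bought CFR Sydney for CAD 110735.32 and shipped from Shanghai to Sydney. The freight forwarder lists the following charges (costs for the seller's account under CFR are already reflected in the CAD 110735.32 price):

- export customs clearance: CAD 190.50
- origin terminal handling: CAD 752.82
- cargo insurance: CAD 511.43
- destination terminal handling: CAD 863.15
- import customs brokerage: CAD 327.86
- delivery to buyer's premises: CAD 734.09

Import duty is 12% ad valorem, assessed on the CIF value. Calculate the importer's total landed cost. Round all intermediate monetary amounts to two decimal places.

Total landed cost: CAD 126521.46

CFR: the seller pays costs through ocean freight to the destination port, but not insurance.
Already in the invoice (seller's account under CFR): export clearance, origin terminal — exclude.
CIF value = CFR price + insurance = 110735.32 + 511.43 = 111246.75
Import duty = 111246.75 × 12% = 13349.61
Buyer bears: insurance 511.43 + destination terminal 863.15 + brokerage 327.86 + delivery 734.09 + duty 13349.61 = 15786.14
Landed cost = invoice 110735.32 + 15786.14 = 126521.46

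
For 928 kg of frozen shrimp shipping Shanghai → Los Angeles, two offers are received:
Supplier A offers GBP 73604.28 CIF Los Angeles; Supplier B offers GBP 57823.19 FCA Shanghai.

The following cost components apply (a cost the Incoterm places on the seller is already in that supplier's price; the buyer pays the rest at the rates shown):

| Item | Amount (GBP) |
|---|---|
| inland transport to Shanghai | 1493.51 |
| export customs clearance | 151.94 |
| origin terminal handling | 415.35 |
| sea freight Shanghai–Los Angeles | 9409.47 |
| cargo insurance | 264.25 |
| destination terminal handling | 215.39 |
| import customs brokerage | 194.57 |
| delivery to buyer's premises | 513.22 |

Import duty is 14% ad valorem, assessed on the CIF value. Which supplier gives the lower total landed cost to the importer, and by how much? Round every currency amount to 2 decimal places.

Supplier B is cheaper by GBP 6488.90

Supplier A (CIF):
The CIF price already equals the CIF value: 73604.28
Import duty = 73604.28 × 14% = 10304.60
Buyer bears (A): 215.39 + 194.57 + 513.22 = 923.18
Landed cost (A) = invoice 73604.28 + 923.18 + duty 10304.60 = 84832.06
Supplier B (FCA):
CIF value = FCA price + origin terminal + freight + insurance = 57823.19 + 415.35 + 9409.47 + 264.25 = 67912.26
Import duty = 67912.26 × 14% = 9507.72
Buyer bears (B): 415.35 + 9409.47 + 264.25 + 215.39 + 194.57 + 513.22 = 11012.25
Landed cost (B) = invoice 57823.19 + 11012.25 + duty 9507.72 = 78343.16
Difference = |84832.06 − 78343.16| = 6488.90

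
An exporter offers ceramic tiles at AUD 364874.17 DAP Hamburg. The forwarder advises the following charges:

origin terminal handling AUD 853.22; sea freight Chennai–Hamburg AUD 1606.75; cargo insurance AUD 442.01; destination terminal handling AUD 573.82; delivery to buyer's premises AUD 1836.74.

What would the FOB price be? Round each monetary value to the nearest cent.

FOB price: AUD 360414.85

Not relevant to the conversion: origin terminal — on the seller under both DAP and FOB; already in the DAP price and stays in the FOB price.
From DAP to FOB, the seller no longer bears: freight, insurance, destination terminal, delivery.
FOB price = 364874.17 − 1606.75 − 442.01 − 573.82 − 1836.74 = 360414.85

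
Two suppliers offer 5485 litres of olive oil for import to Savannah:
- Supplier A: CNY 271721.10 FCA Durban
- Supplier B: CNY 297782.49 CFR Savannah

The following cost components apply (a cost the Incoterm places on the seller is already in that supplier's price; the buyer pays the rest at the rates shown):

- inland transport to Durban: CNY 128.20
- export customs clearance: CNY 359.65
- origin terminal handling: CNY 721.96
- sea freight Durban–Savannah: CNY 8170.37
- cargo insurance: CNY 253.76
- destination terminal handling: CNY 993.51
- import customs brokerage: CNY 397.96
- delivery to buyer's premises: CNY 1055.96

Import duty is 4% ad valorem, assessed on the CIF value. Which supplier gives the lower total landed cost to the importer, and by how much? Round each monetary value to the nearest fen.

Supplier A (FCA):
CIF value = FCA price + origin terminal + freight + insurance = 271721.10 + 721.96 + 8170.37 + 253.76 = 280867.19
Import duty = 280867.19 × 4% = 11234.69
Buyer bears (A): 721.96 + 8170.37 + 253.76 + 993.51 + 397.96 + 1055.96 = 11593.52
Landed cost (A) = invoice 271721.10 + 11593.52 + duty 11234.69 = 294549.31
Supplier B (CFR):
CIF value = CFR price + insurance = 297782.49 + 253.76 = 298036.25
Import duty = 298036.25 × 4% = 11921.45
Buyer bears (B): 253.76 + 993.51 + 397.96 + 1055.96 = 2701.19
Landed cost (B) = invoice 297782.49 + 2701.19 + duty 11921.45 = 312405.13
Difference = |294549.31 − 312405.13| = 17855.82

Supplier A is cheaper by CNY 17855.82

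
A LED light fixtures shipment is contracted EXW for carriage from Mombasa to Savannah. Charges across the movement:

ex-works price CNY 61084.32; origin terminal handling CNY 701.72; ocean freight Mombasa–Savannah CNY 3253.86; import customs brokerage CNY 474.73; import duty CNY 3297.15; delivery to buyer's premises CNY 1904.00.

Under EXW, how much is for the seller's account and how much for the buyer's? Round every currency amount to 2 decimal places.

Seller: CNY 61084.32; buyer: CNY 9631.46

EXW: the seller makes goods available at their premises; the buyer bears all onward costs.
Seller's account: goods 61084.32 = 61084.32
Buyer's account: origin terminal 701.72 + freight 3253.86 + brokerage 474.73 + duty 3297.15 + delivery 1904.00 = 9631.46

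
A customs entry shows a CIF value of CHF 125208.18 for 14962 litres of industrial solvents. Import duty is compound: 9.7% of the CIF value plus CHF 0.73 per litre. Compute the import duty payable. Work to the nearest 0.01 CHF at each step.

Import duty: CHF 23067.45

Ad valorem component: 125208.18 × 9.7% = 12145.19
Specific component: 14962 × 0.73 = 10922.26
Import duty = 12145.19 + 10922.26 = 23067.45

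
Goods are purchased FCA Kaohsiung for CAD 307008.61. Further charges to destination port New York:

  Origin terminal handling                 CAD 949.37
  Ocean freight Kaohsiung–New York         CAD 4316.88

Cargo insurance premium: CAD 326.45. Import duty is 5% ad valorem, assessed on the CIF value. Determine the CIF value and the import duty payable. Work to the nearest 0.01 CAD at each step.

CIF = FCA price + pre-shipment costs + freight + insurance
CIF = 307008.61 + 949.37 + 4316.88 + 326.45 = 312601.31
Import duty = 312601.31 × 5% = 15630.07

CIF value: CAD 312601.31; import duty: CAD 15630.07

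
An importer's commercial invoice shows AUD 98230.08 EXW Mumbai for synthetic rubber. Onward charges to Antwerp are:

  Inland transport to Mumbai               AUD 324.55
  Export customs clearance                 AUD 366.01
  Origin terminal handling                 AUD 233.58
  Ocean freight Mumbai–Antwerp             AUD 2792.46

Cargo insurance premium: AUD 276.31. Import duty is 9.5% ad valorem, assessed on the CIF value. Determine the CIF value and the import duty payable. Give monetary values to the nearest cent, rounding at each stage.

CIF = EXW price + pre-shipment costs + freight + insurance
CIF = 98230.08 + 324.55 + 366.01 + 233.58 + 2792.46 + 276.31 = 102222.99
Import duty = 102222.99 × 9.5% = 9711.18

CIF value: AUD 102222.99; import duty: AUD 9711.18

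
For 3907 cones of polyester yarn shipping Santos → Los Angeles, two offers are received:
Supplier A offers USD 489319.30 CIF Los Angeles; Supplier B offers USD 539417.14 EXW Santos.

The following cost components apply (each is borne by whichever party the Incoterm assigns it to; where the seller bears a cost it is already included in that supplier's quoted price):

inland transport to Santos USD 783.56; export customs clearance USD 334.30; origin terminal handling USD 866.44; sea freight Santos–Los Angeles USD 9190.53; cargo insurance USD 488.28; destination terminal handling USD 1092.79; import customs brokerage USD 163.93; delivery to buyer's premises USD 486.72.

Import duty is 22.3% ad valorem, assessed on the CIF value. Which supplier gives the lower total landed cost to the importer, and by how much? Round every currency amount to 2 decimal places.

Supplier A is cheaper by USD 75533.65

Supplier A (CIF):
The CIF price already equals the CIF value: 489319.30
Import duty = 489319.30 × 22.3% = 109118.20
Buyer bears (A): 1092.79 + 163.93 + 486.72 = 1743.44
Landed cost (A) = invoice 489319.30 + 1743.44 + duty 109118.20 = 600180.94
Supplier B (EXW):
CIF value = EXW price + inland to port + export clearance + origin terminal + freight + insurance = 539417.14 + 783.56 + 334.30 + 866.44 + 9190.53 + 488.28 = 551080.25
Import duty = 551080.25 × 22.3% = 122890.90
Buyer bears (B): 783.56 + 334.30 + 866.44 + 9190.53 + 488.28 + 1092.79 + 163.93 + 486.72 = 13406.55
Landed cost (B) = invoice 539417.14 + 13406.55 + duty 122890.90 = 675714.59
Difference = |600180.94 − 675714.59| = 75533.65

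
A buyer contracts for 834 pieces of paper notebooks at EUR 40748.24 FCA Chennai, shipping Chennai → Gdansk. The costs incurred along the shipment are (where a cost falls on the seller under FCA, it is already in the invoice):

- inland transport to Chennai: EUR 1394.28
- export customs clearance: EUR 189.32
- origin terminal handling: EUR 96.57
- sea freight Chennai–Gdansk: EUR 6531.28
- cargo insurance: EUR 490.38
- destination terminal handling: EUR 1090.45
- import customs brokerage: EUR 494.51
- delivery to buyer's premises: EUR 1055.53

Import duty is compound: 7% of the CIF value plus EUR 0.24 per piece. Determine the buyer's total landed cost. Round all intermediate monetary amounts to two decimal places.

FCA: the seller delivers export-cleared goods to the carrier; the buyer bears costs from that point.
Already in the invoice (seller's account under FCA): inland to port, export clearance — exclude.
CIF value = FCA price + origin terminal + freight + insurance = 40748.24 + 96.57 + 6531.28 + 490.38 = 47866.47
Ad valorem component: 47866.47 × 7% = 3350.65
Specific component: 834 × 0.24 = 200.16
Import duty = 3350.65 + 200.16 = 3550.81
Buyer bears: origin terminal 96.57 + freight 6531.28 + insurance 490.38 + destination terminal 1090.45 + brokerage 494.51 + delivery 1055.53 + duty 3550.81 = 13309.53
Landed cost = invoice 40748.24 + 13309.53 = 54057.77

Total landed cost: EUR 54057.77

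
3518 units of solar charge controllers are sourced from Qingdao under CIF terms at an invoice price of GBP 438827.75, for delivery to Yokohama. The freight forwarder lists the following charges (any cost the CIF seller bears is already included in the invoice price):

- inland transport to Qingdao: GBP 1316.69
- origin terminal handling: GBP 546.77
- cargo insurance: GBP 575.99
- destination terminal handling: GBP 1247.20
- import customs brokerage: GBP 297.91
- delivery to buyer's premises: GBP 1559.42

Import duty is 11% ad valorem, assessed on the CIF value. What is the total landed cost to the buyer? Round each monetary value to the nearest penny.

Total landed cost: GBP 490203.33

CIF: the seller pays costs through ocean freight and marine insurance to the destination port.
Already in the invoice (seller's account under CIF): inland to port, origin terminal, insurance — exclude.
The CIF price already equals the CIF value: 438827.75
Import duty = 438827.75 × 11% = 48271.05
Buyer bears: destination terminal 1247.20 + brokerage 297.91 + delivery 1559.42 + duty 48271.05 = 51375.58
Landed cost = invoice 438827.75 + 51375.58 = 490203.33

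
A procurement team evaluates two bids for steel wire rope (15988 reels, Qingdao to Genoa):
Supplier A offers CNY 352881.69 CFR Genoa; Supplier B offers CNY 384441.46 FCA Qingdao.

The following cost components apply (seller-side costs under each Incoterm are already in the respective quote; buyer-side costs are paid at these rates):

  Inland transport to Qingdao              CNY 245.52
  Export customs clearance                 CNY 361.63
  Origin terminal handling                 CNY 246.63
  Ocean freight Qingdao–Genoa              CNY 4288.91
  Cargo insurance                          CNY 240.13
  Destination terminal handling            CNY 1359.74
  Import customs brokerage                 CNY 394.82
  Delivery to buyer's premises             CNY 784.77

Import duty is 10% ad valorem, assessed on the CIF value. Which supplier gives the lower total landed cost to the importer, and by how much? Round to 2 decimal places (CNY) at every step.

Supplier A is cheaper by CNY 39704.84

Supplier A (CFR):
CIF value = CFR price + insurance = 352881.69 + 240.13 = 353121.82
Import duty = 353121.82 × 10% = 35312.18
Buyer bears (A): 240.13 + 1359.74 + 394.82 + 784.77 = 2779.46
Landed cost (A) = invoice 352881.69 + 2779.46 + duty 35312.18 = 390973.33
Supplier B (FCA):
CIF value = FCA price + origin terminal + freight + insurance = 384441.46 + 246.63 + 4288.91 + 240.13 = 389217.13
Import duty = 389217.13 × 10% = 38921.71
Buyer bears (B): 246.63 + 4288.91 + 240.13 + 1359.74 + 394.82 + 784.77 = 7315.00
Landed cost (B) = invoice 384441.46 + 7315.00 + duty 38921.71 = 430678.17
Difference = |390973.33 − 430678.17| = 39704.84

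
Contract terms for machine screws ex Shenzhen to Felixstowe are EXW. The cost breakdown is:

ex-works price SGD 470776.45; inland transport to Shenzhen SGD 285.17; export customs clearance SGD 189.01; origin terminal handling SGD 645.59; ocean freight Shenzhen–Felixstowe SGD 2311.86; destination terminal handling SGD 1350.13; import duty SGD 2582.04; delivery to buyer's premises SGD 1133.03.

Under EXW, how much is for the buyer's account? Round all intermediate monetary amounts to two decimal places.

Buyer's account: SGD 8496.83

EXW: the seller makes goods available at their premises; the buyer bears all onward costs.
Seller's account: goods 470776.45 = 470776.45
Buyer's account: inland to port 285.17 + export clearance 189.01 + origin terminal 645.59 + freight 2311.86 + destination terminal 1350.13 + duty 2582.04 + delivery 1133.03 = 8496.83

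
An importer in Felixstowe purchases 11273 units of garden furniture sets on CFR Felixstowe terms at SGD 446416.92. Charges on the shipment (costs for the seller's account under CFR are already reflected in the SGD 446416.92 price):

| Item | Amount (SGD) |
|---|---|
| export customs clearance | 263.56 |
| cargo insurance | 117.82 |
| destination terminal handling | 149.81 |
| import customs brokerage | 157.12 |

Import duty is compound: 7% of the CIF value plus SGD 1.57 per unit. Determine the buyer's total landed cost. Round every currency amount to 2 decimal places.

CFR: the seller pays costs through ocean freight to the destination port, but not insurance.
Already in the invoice (seller's account under CFR): export clearance — exclude.
CIF value = CFR price + insurance = 446416.92 + 117.82 = 446534.74
Ad valorem component: 446534.74 × 7% = 31257.43
Specific component: 11273 × 1.57 = 17698.61
Import duty = 31257.43 + 17698.61 = 48956.04
Buyer bears: insurance 117.82 + destination terminal 149.81 + brokerage 157.12 + duty 48956.04 = 49380.79
Landed cost = invoice 446416.92 + 49380.79 = 495797.71

Total landed cost: SGD 495797.71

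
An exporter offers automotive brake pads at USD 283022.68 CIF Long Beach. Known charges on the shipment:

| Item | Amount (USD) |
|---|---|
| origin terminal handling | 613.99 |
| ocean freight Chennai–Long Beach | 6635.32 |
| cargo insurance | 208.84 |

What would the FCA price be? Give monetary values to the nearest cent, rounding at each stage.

FCA price: USD 275564.53

From CIF to FCA, the seller no longer bears: origin terminal, freight, insurance.
FCA price = 283022.68 − 613.99 − 6635.32 − 208.84 = 275564.53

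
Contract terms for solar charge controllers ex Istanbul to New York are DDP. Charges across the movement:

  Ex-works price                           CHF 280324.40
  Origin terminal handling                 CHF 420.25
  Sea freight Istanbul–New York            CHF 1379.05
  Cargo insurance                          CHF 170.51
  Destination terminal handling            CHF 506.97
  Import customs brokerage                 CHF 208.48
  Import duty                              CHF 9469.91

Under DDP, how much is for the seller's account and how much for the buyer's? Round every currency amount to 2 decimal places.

Seller: CHF 292479.57; buyer: CHF 0.00

DDP: the seller bears all costs including import duty.
Seller's account: goods 280324.40 + origin terminal 420.25 + freight 1379.05 + insurance 170.51 + destination terminal 506.97 + brokerage 208.48 + duty 9469.91 = 292479.57
Buyer's account: 0.00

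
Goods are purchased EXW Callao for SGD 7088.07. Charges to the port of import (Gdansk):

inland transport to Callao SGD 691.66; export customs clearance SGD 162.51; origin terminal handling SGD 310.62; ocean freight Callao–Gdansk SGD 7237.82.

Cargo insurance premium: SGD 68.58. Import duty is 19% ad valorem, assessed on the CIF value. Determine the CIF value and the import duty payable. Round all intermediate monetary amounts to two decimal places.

CIF value: SGD 15559.26; import duty: SGD 2956.26

CIF = EXW price + pre-shipment costs + freight + insurance
CIF = 7088.07 + 691.66 + 162.51 + 310.62 + 7237.82 + 68.58 = 15559.26
Import duty = 15559.26 × 19% = 2956.26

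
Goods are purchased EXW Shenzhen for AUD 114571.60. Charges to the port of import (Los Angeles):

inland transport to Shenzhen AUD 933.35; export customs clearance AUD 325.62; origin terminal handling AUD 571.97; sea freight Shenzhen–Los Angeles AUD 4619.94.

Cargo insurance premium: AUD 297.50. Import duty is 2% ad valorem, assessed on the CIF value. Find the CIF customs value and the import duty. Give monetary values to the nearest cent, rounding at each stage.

CIF value: AUD 121319.98; import duty: AUD 2426.40

CIF = EXW price + pre-shipment costs + freight + insurance
CIF = 114571.60 + 933.35 + 325.62 + 571.97 + 4619.94 + 297.50 = 121319.98
Import duty = 121319.98 × 2% = 2426.40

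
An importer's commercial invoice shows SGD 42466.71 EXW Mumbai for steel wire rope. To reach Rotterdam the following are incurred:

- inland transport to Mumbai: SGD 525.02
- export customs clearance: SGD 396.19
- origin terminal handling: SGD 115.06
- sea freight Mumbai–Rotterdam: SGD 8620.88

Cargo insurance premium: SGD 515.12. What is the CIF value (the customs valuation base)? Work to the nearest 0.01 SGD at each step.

CIF = EXW price + pre-shipment costs + freight + insurance
CIF = 42466.71 + 525.02 + 396.19 + 115.06 + 8620.88 + 515.12 = 52638.98

CIF value: SGD 52638.98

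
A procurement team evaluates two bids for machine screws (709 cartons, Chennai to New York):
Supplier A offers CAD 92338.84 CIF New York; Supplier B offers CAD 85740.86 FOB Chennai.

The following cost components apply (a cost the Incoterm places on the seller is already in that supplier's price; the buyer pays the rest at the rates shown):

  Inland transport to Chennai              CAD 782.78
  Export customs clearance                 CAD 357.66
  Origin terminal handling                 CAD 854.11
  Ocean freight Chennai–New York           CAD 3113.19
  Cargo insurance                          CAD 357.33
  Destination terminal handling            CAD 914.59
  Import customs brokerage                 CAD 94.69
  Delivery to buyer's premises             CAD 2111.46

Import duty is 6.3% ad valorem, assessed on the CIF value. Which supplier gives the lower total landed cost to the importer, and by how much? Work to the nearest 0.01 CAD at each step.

Supplier B is cheaper by CAD 3324.49

Supplier A (CIF):
The CIF price already equals the CIF value: 92338.84
Import duty = 92338.84 × 6.3% = 5817.35
Buyer bears (A): 914.59 + 94.69 + 2111.46 = 3120.74
Landed cost (A) = invoice 92338.84 + 3120.74 + duty 5817.35 = 101276.93
Supplier B (FOB):
CIF value = FOB price + freight + insurance = 85740.86 + 3113.19 + 357.33 = 89211.38
Import duty = 89211.38 × 6.3% = 5620.32
Buyer bears (B): 3113.19 + 357.33 + 914.59 + 94.69 + 2111.46 = 6591.26
Landed cost (B) = invoice 85740.86 + 6591.26 + duty 5620.32 = 97952.44
Difference = |101276.93 − 97952.44| = 3324.49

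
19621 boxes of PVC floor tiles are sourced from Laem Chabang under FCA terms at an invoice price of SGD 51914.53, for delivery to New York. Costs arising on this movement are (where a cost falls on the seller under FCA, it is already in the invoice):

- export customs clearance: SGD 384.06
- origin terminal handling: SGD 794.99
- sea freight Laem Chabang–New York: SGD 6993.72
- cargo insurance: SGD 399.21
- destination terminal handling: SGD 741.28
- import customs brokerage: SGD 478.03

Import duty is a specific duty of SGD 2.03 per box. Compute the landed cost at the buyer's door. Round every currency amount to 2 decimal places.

FCA: the seller delivers export-cleared goods to the carrier; the buyer bears costs from that point.
Already in the invoice (seller's account under FCA): export clearance — exclude.
CIF value = FCA price + origin terminal + freight + insurance = 51914.53 + 794.99 + 6993.72 + 399.21 = 60102.45
Import duty = 19621 × 2.03 = 39830.63
Buyer bears: origin terminal 794.99 + freight 6993.72 + insurance 399.21 + destination terminal 741.28 + brokerage 478.03 + duty 39830.63 = 49237.86
Landed cost = invoice 51914.53 + 49237.86 = 101152.39

Total landed cost: SGD 101152.39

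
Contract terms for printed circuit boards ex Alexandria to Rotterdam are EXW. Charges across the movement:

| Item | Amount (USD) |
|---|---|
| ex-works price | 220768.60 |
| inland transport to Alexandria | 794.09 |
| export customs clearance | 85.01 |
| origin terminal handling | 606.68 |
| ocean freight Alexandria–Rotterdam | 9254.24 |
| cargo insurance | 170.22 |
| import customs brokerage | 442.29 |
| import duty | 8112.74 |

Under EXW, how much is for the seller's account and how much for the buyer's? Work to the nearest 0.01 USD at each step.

Seller: USD 220768.60; buyer: USD 19465.27

EXW: the seller makes goods available at their premises; the buyer bears all onward costs.
Seller's account: goods 220768.60 = 220768.60
Buyer's account: inland to port 794.09 + export clearance 85.01 + origin terminal 606.68 + freight 9254.24 + insurance 170.22 + brokerage 442.29 + duty 8112.74 = 19465.27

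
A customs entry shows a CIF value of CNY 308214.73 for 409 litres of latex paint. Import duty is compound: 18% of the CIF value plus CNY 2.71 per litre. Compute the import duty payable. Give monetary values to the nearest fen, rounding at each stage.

Ad valorem component: 308214.73 × 18% = 55478.65
Specific component: 409 × 2.71 = 1108.39
Import duty = 55478.65 + 1108.39 = 56587.04

Import duty: CNY 56587.04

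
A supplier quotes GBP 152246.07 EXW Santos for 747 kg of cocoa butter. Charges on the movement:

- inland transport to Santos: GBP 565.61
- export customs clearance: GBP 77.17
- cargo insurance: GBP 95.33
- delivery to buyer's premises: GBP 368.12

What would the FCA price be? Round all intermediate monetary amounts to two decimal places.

Not relevant to the conversion: delivery, insurance — on the buyer under both terms; not part of either seller's price.
From EXW to FCA, the seller additionally bears: inland to port, export clearance.
FCA price = 152246.07 + 565.61 + 77.17 = 152888.85

FCA price: GBP 152888.85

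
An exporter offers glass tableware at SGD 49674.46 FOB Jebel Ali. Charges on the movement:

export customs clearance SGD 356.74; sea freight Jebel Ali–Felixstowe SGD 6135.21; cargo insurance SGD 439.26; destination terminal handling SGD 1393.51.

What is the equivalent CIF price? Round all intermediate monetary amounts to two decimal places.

CIF price: SGD 56248.93

Not relevant to the conversion: export clearance — on the seller under both FOB and CIF; already in the FOB price and stays in the CIF price. destination terminal — on the buyer under both terms; not part of either seller's price.
From FOB to CIF, the seller additionally bears: freight, insurance.
CIF price = 49674.46 + 6135.21 + 439.26 = 56248.93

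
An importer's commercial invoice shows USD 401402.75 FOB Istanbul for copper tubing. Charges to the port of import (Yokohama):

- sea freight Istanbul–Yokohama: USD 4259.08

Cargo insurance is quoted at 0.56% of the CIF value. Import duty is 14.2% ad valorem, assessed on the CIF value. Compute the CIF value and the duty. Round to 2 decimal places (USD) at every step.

Let C be the CIF value. C = FOB price + freight + 0.56% × C
C − 0.56% × C = 401402.75 + 4259.08
0.9944 × C = 405661.83
C = 405661.83 / 0.9944 = 407946.33
Insurance premium = 0.56% × 407946.33 = 2284.50
Import duty = 407946.33 × 14.2% = 57928.38

CIF value: USD 407946.33; import duty: USD 57928.38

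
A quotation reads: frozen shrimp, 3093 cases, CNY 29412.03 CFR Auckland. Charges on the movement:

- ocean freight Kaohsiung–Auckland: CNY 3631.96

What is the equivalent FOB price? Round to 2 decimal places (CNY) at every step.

From CFR to FOB, the seller no longer bears: freight.
FOB price = 29412.03 − 3631.96 = 25780.07

FOB price: CNY 25780.07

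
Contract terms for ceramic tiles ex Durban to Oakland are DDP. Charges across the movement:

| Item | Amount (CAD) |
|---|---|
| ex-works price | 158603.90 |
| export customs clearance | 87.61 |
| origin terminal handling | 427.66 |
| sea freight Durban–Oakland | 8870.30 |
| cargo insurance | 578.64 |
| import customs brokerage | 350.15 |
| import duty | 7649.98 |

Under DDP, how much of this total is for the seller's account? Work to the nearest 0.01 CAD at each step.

DDP: the seller bears all costs including import duty.
Seller's account: goods 158603.90 + export clearance 87.61 + origin terminal 427.66 + freight 8870.30 + insurance 578.64 + brokerage 350.15 + duty 7649.98 = 176568.24
Buyer's account: 0.00

Seller's account: CAD 176568.24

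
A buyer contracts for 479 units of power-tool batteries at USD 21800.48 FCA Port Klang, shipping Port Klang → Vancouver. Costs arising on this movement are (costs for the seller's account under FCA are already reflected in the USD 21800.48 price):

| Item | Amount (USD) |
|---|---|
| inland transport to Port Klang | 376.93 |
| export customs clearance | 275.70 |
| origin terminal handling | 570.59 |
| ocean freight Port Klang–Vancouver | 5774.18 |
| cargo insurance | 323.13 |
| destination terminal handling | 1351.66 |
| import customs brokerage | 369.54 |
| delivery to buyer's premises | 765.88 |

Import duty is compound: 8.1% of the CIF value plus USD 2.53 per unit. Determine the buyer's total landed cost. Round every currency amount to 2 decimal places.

Total landed cost: USD 34473.27

FCA: the seller delivers export-cleared goods to the carrier; the buyer bears costs from that point.
Already in the invoice (seller's account under FCA): inland to port, export clearance — exclude.
CIF value = FCA price + origin terminal + freight + insurance = 21800.48 + 570.59 + 5774.18 + 323.13 = 28468.38
Ad valorem component: 28468.38 × 8.1% = 2305.94
Specific component: 479 × 2.53 = 1211.87
Import duty = 2305.94 + 1211.87 = 3517.81
Buyer bears: origin terminal 570.59 + freight 5774.18 + insurance 323.13 + destination terminal 1351.66 + brokerage 369.54 + delivery 765.88 + duty 3517.81 = 12672.79
Landed cost = invoice 21800.48 + 12672.79 = 34473.27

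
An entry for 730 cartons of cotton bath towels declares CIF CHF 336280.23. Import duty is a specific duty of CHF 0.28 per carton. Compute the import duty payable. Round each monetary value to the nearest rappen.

Import duty = 730 × 0.28 = 204.40

Import duty: CHF 204.40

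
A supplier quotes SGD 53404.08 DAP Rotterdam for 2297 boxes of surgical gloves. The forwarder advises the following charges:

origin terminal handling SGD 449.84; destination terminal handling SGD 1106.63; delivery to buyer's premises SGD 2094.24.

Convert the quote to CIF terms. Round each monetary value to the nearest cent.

CIF price: SGD 50203.21

Not relevant to the conversion: origin terminal — on the seller under both DAP and CIF; already in the DAP price and stays in the CIF price.
From DAP to CIF, the seller no longer bears: destination terminal, delivery.
CIF price = 53404.08 − 1106.63 − 2094.24 = 50203.21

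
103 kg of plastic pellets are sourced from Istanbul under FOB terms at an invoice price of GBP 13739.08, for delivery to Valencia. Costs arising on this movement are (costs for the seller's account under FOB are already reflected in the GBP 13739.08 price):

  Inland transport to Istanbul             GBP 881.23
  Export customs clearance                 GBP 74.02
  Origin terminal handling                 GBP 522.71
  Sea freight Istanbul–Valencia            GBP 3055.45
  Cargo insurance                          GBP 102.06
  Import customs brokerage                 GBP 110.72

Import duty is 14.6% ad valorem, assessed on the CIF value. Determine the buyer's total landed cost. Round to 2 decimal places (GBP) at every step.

FOB: the seller bears costs until goods are on board at the origin port; the buyer bears freight, insurance and all costs thereafter.
Already in the invoice (seller's account under FOB): inland to port, export clearance, origin terminal — exclude.
CIF value = FOB price + freight + insurance = 13739.08 + 3055.45 + 102.06 = 16896.59
Import duty = 16896.59 × 14.6% = 2466.90
Buyer bears: freight 3055.45 + insurance 102.06 + brokerage 110.72 + duty 2466.90 = 5735.13
Landed cost = invoice 13739.08 + 5735.13 = 19474.21

Total landed cost: GBP 19474.21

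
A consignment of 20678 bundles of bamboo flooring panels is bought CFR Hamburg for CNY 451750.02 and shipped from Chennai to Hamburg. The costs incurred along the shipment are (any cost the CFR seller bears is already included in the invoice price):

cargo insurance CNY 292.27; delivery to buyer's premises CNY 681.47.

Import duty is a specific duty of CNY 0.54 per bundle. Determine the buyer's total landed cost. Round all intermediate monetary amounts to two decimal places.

Total landed cost: CNY 463889.88

CFR: the seller pays costs through ocean freight to the destination port, but not insurance.
CIF value = CFR price + insurance = 451750.02 + 292.27 = 452042.29
Import duty = 20678 × 0.54 = 11166.12
Buyer bears: insurance 292.27 + delivery 681.47 + duty 11166.12 = 12139.86
Landed cost = invoice 451750.02 + 12139.86 = 463889.88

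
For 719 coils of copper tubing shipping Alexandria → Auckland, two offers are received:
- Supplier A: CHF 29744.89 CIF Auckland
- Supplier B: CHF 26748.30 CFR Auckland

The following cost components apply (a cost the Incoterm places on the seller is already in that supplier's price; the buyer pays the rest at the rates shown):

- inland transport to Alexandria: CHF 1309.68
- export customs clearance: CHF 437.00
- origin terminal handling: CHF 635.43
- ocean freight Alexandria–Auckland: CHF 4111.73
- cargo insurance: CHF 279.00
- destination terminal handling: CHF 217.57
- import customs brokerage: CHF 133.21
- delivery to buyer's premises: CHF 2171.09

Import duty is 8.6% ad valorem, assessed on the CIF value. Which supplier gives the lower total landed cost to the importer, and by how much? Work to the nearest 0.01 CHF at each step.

Supplier B is cheaper by CHF 2951.30

Supplier A (CIF):
The CIF price already equals the CIF value: 29744.89
Import duty = 29744.89 × 8.6% = 2558.06
Buyer bears (A): 217.57 + 133.21 + 2171.09 = 2521.87
Landed cost (A) = invoice 29744.89 + 2521.87 + duty 2558.06 = 34824.82
Supplier B (CFR):
CIF value = CFR price + insurance = 26748.30 + 279.00 = 27027.30
Import duty = 27027.30 × 8.6% = 2324.35
Buyer bears (B): 279.00 + 217.57 + 133.21 + 2171.09 = 2800.87
Landed cost (B) = invoice 26748.30 + 2800.87 + duty 2324.35 = 31873.52
Difference = |34824.82 − 31873.52| = 2951.30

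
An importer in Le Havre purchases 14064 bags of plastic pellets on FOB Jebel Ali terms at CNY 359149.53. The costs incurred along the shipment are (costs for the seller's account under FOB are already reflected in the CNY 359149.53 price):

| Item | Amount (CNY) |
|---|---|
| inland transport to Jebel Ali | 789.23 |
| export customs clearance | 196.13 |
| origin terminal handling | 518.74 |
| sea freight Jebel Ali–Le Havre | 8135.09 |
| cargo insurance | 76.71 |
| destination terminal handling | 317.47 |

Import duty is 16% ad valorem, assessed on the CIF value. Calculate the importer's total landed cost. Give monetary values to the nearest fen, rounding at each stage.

FOB: the seller bears costs until goods are on board at the origin port; the buyer bears freight, insurance and all costs thereafter.
Already in the invoice (seller's account under FOB): inland to port, export clearance, origin terminal — exclude.
CIF value = FOB price + freight + insurance = 359149.53 + 8135.09 + 76.71 = 367361.33
Import duty = 367361.33 × 16% = 58777.81
Buyer bears: freight 8135.09 + insurance 76.71 + destination terminal 317.47 + duty 58777.81 = 67307.08
Landed cost = invoice 359149.53 + 67307.08 = 426456.61

Total landed cost: CNY 426456.61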